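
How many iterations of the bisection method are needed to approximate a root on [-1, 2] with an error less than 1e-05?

We need (b-a)/2^n ≤ 1e-05
(2 - (-1))/2^n ≤ 1e-05
3/2^n ≤ 1e-05
2^n ≥ 300000
n ≥ log₂(300000) = 18.19
n ≥ 19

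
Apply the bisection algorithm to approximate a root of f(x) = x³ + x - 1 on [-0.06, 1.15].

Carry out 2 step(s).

f(x) = x³ + x - 1
Initial interval: [-0.06, 1.15]

Iteration 1:
  c_1 = (-0.060000 + 1.150000)/2 = 0.545000
  f(c_1) = f(0.545000) = -0.293121
  f(a) × f(c) ≥ 0, new interval: [0.545000, 1.150000]
Iteration 2:
  c_2 = (0.545000 + 1.150000)/2 = 0.847500
  f(c_2) = f(0.847500) = 0.456222
  f(a) × f(c) < 0, new interval: [0.545000, 0.847500]

After 2 iteration(s), the approximation is c_2 = 0.847500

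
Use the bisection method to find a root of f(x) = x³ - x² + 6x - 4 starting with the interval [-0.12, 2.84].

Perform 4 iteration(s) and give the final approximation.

f(x) = x³ - x² + 6x - 4
Initial interval: [-0.12, 2.84]

Iteration 1:
  c_1 = (-0.120000 + 2.840000)/2 = 1.360000
  f(c_1) = f(1.360000) = 4.825856
  f(a) × f(c) < 0, new interval: [-0.120000, 1.360000]
Iteration 2:
  c_2 = (-0.120000 + 1.360000)/2 = 0.620000
  f(c_2) = f(0.620000) = -0.426072
  f(a) × f(c) ≥ 0, new interval: [0.620000, 1.360000]
Iteration 3:
  c_3 = (0.620000 + 1.360000)/2 = 0.990000
  f(c_3) = f(0.990000) = 1.930199
  f(a) × f(c) < 0, new interval: [0.620000, 0.990000]
Iteration 4:
  c_4 = (0.620000 + 0.990000)/2 = 0.805000
  f(c_4) = f(0.805000) = 0.703635
  f(a) × f(c) < 0, new interval: [0.620000, 0.805000]

After 4 iteration(s), the approximation is c_4 = 0.805000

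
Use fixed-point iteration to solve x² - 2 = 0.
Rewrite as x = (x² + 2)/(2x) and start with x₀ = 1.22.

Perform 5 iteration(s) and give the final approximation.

Equation: x² - 2 = 0
Fixed-point form: x = (x² + 2)/(2x)
x₀ = 1.22

x_1 = g(1.220000) = 1.429672
x_2 = g(1.429672) = 1.414297
x_3 = g(1.414297) = 1.414214
x_4 = g(1.414214) = 1.414214
x_5 = g(1.414214) = 1.414214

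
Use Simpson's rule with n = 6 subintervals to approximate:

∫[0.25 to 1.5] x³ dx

f(x) = x³
a = 0.25, b = 1.5, n = 6
h = (b - a)/n = 0.208333

Simpson's rule: (h/3)[f(x₀) + 4f(x₁) + 2f(x₂) + ... + f(xₙ)]

x_0 = 0.2500, f(x_0) = 0.015625, coefficient = 1
x_1 = 0.4583, f(x_1) = 0.096282, coefficient = 4
x_2 = 0.6667, f(x_2) = 0.296296, coefficient = 2
x_3 = 0.8750, f(x_3) = 0.669922, coefficient = 4
x_4 = 1.0833, f(x_4) = 1.271412, coefficient = 2
x_5 = 1.2917, f(x_5) = 2.155020, coefficient = 4
x_6 = 1.5000, f(x_6) = 3.375000, coefficient = 1

I ≈ (0.208333/3) × 18.210938 = 1.264648
Exact value: 1.264648
Error: 0.000000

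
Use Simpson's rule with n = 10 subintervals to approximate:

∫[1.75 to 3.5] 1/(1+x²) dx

f(x) = 1/(1+x²)
a = 1.75, b = 3.5, n = 10
h = (b - a)/n = 0.175000

Simpson's rule: (h/3)[f(x₀) + 4f(x₁) + 2f(x₂) + ... + f(xₙ)]

x_0 = 1.7500, f(x_0) = 0.246154, coefficient = 1
x_1 = 1.9250, f(x_1) = 0.212512, coefficient = 4
x_2 = 2.1000, f(x_2) = 0.184843, coefficient = 2
x_3 = 2.2750, f(x_3) = 0.161927, coefficient = 4
x_4 = 2.4500, f(x_4) = 0.142806, coefficient = 2
x_5 = 2.6250, f(x_5) = 0.126733, coefficient = 4
x_6 = 2.8000, f(x_6) = 0.113122, coefficient = 2
x_7 = 2.9750, f(x_7) = 0.101516, coefficient = 4
x_8 = 3.1500, f(x_8) = 0.091554, coefficient = 2
x_9 = 3.3250, f(x_9) = 0.082949, coefficient = 4
x_10 = 3.5000, f(x_10) = 0.075472, coefficient = 1

I ≈ (0.175000/3) × 4.128822 = 0.240848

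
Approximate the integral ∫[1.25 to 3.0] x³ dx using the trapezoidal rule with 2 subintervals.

f(x) = x³
a = 1.25, b = 3.0, n = 2
h = (b - a)/n = 0.875000

Trapezoidal rule: (h/2)[f(x₀) + 2f(x₁) + 2f(x₂) + ... + f(xₙ)]

x_0 = 1.2500, f(x_0) = 1.953125, coefficient = 1
x_1 = 2.1250, f(x_1) = 9.595703, coefficient = 2
x_2 = 3.0000, f(x_2) = 27.000000, coefficient = 1

I ≈ (0.875000/2) × 48.144531 = 21.063232
Exact value: 19.639648
Error: 1.423584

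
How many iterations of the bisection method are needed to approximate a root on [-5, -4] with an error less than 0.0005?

We need (b-a)/2^n ≤ 0.0005
(-4 - (-5))/2^n ≤ 0.0005
1/2^n ≤ 0.0005
2^n ≥ 2000
n ≥ log₂(2000) = 10.97
n ≥ 11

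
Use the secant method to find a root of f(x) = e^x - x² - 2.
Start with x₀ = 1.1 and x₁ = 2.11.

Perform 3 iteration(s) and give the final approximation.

f(x) = e^x - x² - 2
x₀ = 1.1, x₁ = 2.11

Secant formula: x_{n+1} = x_n - f(x_n)(x_n - x_{n-1})/(f(x_n) - f(x_{n-1}))

Iteration 1:
  f(1.100000) = -0.205834
  f(2.110000) = 1.796141
  x_2 = 2.110000 - 1.796141×(2.110000 - 1.100000)/(1.796141 - (-0.205834))
       = 1.203844
Iteration 2:
  f(2.110000) = 1.796141
  f(1.203844) = -0.116337
  x_3 = 1.203844 - (-0.116337)×(1.203844 - 2.110000)/(-0.116337 - 1.796141)
       = 1.258965
Iteration 3:
  f(1.203844) = -0.116337
  f(1.258965) = -0.063218
  x_4 = 1.258965 - (-0.063218)×(1.258965 - 1.203844)/(-0.063218 - (-0.116337))
       = 1.324567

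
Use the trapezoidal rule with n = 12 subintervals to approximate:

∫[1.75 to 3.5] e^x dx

f(x) = e^x
a = 1.75, b = 3.5, n = 12
h = (b - a)/n = 0.145833

Trapezoidal rule: (h/2)[f(x₀) + 2f(x₁) + 2f(x₂) + ... + f(xₙ)]

x_0 = 1.7500, f(x_0) = 5.754603, coefficient = 1
x_1 = 1.8958, f(x_1) = 6.658095, coefficient = 2
x_2 = 2.0417, f(x_2) = 7.703438, coefficient = 2
x_3 = 2.1875, f(x_3) = 8.912903, coefficient = 2
x_4 = 2.3333, f(x_4) = 10.312259, coefficient = 2
x_5 = 2.4792, f(x_5) = 11.931318, coefficient = 2
x_6 = 2.6250, f(x_6) = 13.804574, coefficient = 2
x_7 = 2.7708, f(x_7) = 15.971938, coefficient = 2
x_8 = 2.9167, f(x_8) = 18.479586, coefficient = 2
x_9 = 3.0625, f(x_9) = 21.380943, coefficient = 2
x_10 = 3.2083, f(x_10) = 24.737822, coefficient = 2
x_11 = 3.3542, f(x_11) = 28.621743, coefficient = 2
x_12 = 3.5000, f(x_12) = 33.115452, coefficient = 1

I ≈ (0.145833/2) × 375.899289 = 27.409323
Exact value: 27.360849
Error: 0.048474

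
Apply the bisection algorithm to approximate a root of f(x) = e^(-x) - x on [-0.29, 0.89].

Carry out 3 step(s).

f(x) = e^(-x) - x
Initial interval: [-0.29, 0.89]

Iteration 1:
  c_1 = (-0.290000 + 0.890000)/2 = 0.300000
  f(c_1) = f(0.300000) = 0.440818
  f(a) × f(c) ≥ 0, new interval: [0.300000, 0.890000]
Iteration 2:
  c_2 = (0.300000 + 0.890000)/2 = 0.595000
  f(c_2) = f(0.595000) = -0.043437
  f(a) × f(c) < 0, new interval: [0.300000, 0.595000]
Iteration 3:
  c_3 = (0.300000 + 0.595000)/2 = 0.447500
  f(c_3) = f(0.447500) = 0.191724
  f(a) × f(c) ≥ 0, new interval: [0.447500, 0.595000]

After 3 iteration(s), the approximation is c_3 = 0.447500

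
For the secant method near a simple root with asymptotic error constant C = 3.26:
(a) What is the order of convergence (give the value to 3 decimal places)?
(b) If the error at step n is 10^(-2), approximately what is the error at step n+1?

(a) Secant method has superlinear convergence with order φ = (1+√5)/2 ≈ 1.618.
    This means |e_{n+1}| ≈ C|e_n|^1.618.

(b) With |e_n| = 10^(-2) and C = 3.26:
    |e_{n+1}| ≈ 3.26 × (10^(-2))^1.618 = 3.26 × 10^(-3.24)

(a) ≈ 1.618 (golden ratio); (b) |e_{n+1}| ≈ 1.893e-03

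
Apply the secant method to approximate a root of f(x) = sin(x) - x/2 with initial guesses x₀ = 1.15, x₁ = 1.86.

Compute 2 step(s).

f(x) = sin(x) - x/2
x₀ = 1.15, x₁ = 1.86

Secant formula: x_{n+1} = x_n - f(x_n)(x_n - x_{n-1})/(f(x_n) - f(x_{n-1}))

Iteration 1:
  f(1.150000) = 0.337764
  f(1.860000) = 0.028471
  x_2 = 1.860000 - 0.028471×(1.860000 - 1.150000)/(0.028471 - 0.337764)
       = 1.925358
Iteration 2:
  f(1.860000) = 0.028471
  f(1.925358) = -0.024880
  x_3 = 1.925358 - (-0.024880)×(1.925358 - 1.860000)/(-0.024880 - 0.028471)
       = 1.894879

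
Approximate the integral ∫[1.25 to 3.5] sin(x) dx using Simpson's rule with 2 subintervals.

f(x) = sin(x)
a = 1.25, b = 3.5, n = 2
h = (b - a)/n = 1.125000

Simpson's rule: (h/3)[f(x₀) + 4f(x₁) + 2f(x₂) + ... + f(xₙ)]

x_0 = 1.2500, f(x_0) = 0.948985, coefficient = 1
x_1 = 2.3750, f(x_1) = 0.693685, coefficient = 4
x_2 = 3.5000, f(x_2) = -0.350783, coefficient = 1

I ≈ (1.125000/3) × 3.372942 = 1.264853
Exact value: 1.251779
Error: 0.013074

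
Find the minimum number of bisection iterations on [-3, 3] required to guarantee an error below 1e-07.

We need (b-a)/2^n ≤ 1e-07
(3 - (-3))/2^n ≤ 1e-07
6/2^n ≤ 1e-07
2^n ≥ 60000000
n ≥ log₂(60000000) = 25.84
n ≥ 26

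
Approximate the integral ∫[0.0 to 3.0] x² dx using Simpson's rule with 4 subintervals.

f(x) = x²
a = 0.0, b = 3.0, n = 4
h = (b - a)/n = 0.750000

Simpson's rule: (h/3)[f(x₀) + 4f(x₁) + 2f(x₂) + ... + f(xₙ)]

x_0 = 0.0000, f(x_0) = 0.000000, coefficient = 1
x_1 = 0.7500, f(x_1) = 0.562500, coefficient = 4
x_2 = 1.5000, f(x_2) = 2.250000, coefficient = 2
x_3 = 2.2500, f(x_3) = 5.062500, coefficient = 4
x_4 = 3.0000, f(x_4) = 9.000000, coefficient = 1

I ≈ (0.750000/3) × 36.000000 = 9.000000
Exact value: 9.000000
Error: 0.000000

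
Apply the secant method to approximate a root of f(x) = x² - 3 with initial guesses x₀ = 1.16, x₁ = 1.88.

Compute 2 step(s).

f(x) = x² - 3
x₀ = 1.16, x₁ = 1.88

Secant formula: x_{n+1} = x_n - f(x_n)(x_n - x_{n-1})/(f(x_n) - f(x_{n-1}))

Iteration 1:
  f(1.160000) = -1.654400
  f(1.880000) = 0.534400
  x_2 = 1.880000 - 0.534400×(1.880000 - 1.160000)/(0.534400 - (-1.654400))
       = 1.704211
Iteration 2:
  f(1.880000) = 0.534400
  f(1.704211) = -0.095666
  x_3 = 1.704211 - (-0.095666)×(1.704211 - 1.880000)/(-0.095666 - 0.534400)
       = 1.730902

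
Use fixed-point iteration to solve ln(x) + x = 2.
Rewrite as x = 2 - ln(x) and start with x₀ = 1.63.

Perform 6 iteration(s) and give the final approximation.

Equation: ln(x) + x = 2
Fixed-point form: x = 2 - ln(x)
x₀ = 1.63

x_1 = g(1.630000) = 1.511420
x_2 = g(1.511420) = 1.586950
x_3 = g(1.586950) = 1.538186
x_4 = g(1.538186) = 1.569396
x_5 = g(1.569396) = 1.549309
x_6 = g(1.549309) = 1.562191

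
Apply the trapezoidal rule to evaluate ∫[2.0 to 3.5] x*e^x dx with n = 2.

f(x) = x*e^x
a = 2.0, b = 3.5, n = 2
h = (b - a)/n = 0.750000

Trapezoidal rule: (h/2)[f(x₀) + 2f(x₁) + 2f(x₂) + ... + f(xₙ)]

x_0 = 2.0000, f(x_0) = 14.778112, coefficient = 1
x_1 = 2.7500, f(x_1) = 43.017238, coefficient = 2
x_2 = 3.5000, f(x_2) = 115.904082, coefficient = 1

I ≈ (0.750000/2) × 216.716669 = 81.268751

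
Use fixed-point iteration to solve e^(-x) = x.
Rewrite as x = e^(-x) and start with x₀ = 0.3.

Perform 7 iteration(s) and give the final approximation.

Equation: e^(-x) = x
Fixed-point form: x = e^(-x)
x₀ = 0.3

x_1 = g(0.300000) = 0.740818
x_2 = g(0.740818) = 0.476724
x_3 = g(0.476724) = 0.620814
x_4 = g(0.620814) = 0.537507
x_5 = g(0.537507) = 0.584203
x_6 = g(0.584203) = 0.557550
x_7 = g(0.557550) = 0.572610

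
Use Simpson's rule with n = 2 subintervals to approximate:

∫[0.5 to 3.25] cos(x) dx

f(x) = cos(x)
a = 0.5, b = 3.25, n = 2
h = (b - a)/n = 1.375000

Simpson's rule: (h/3)[f(x₀) + 4f(x₁) + 2f(x₂) + ... + f(xₙ)]

x_0 = 0.5000, f(x_0) = 0.877583, coefficient = 1
x_1 = 1.8750, f(x_1) = -0.299534, coefficient = 4
x_2 = 3.2500, f(x_2) = -0.994130, coefficient = 1

I ≈ (1.375000/3) × -1.314681 = -0.602562
Exact value: -0.587621
Error: 0.014942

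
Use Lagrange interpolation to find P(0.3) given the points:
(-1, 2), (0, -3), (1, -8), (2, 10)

Lagrange interpolation formula:
P(x) = Σ yᵢ × Lᵢ(x)
where Lᵢ(x) = Π_{j≠i} (x - xⱼ)/(xᵢ - xⱼ)

L_0(0.3) = (0.3 - 0)/(-1 - 0) × (0.3 - 1)/(-1 - 1) × (0.3 - 2)/(-1 - 2) = -0.059500
L_1(0.3) = (0.3 - (-1))/(0 - (-1)) × (0.3 - 1)/(0 - 1) × (0.3 - 2)/(0 - 2) = 0.773500
L_2(0.3) = (0.3 - (-1))/(1 - (-1)) × (0.3 - 0)/(1 - 0) × (0.3 - 2)/(1 - 2) = 0.331500
L_3(0.3) = (0.3 - (-1))/(2 - (-1)) × (0.3 - 0)/(2 - 0) × (0.3 - 1)/(2 - 1) = -0.045500

P(0.3) = 2×L_0(0.3) + (-3)×L_1(0.3) + (-8)×L_2(0.3) + 10×L_3(0.3)
P(0.3) = -5.546500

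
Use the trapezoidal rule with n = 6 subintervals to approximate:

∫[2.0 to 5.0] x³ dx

f(x) = x³
a = 2.0, b = 5.0, n = 6
h = (b - a)/n = 0.500000

Trapezoidal rule: (h/2)[f(x₀) + 2f(x₁) + 2f(x₂) + ... + f(xₙ)]

x_0 = 2.0000, f(x_0) = 8.000000, coefficient = 1
x_1 = 2.5000, f(x_1) = 15.625000, coefficient = 2
x_2 = 3.0000, f(x_2) = 27.000000, coefficient = 2
x_3 = 3.5000, f(x_3) = 42.875000, coefficient = 2
x_4 = 4.0000, f(x_4) = 64.000000, coefficient = 2
x_5 = 4.5000, f(x_5) = 91.125000, coefficient = 2
x_6 = 5.0000, f(x_6) = 125.000000, coefficient = 1

I ≈ (0.500000/2) × 614.250000 = 153.562500
Exact value: 152.250000
Error: 1.312500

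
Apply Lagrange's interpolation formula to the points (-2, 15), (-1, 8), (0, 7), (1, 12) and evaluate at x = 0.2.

Lagrange interpolation formula:
P(x) = Σ yᵢ × Lᵢ(x)
where Lᵢ(x) = Π_{j≠i} (x - xⱼ)/(xᵢ - xⱼ)

L_0(0.2) = (0.2 - (-1))/(-2 - (-1)) × (0.2 - 0)/(-2 - 0) × (0.2 - 1)/(-2 - 1) = 0.032000
L_1(0.2) = (0.2 - (-2))/(-1 - (-2)) × (0.2 - 0)/(-1 - 0) × (0.2 - 1)/(-1 - 1) = -0.176000
L_2(0.2) = (0.2 - (-2))/(0 - (-2)) × (0.2 - (-1))/(0 - (-1)) × (0.2 - 1)/(0 - 1) = 1.056000
L_3(0.2) = (0.2 - (-2))/(1 - (-2)) × (0.2 - (-1))/(1 - (-1)) × (0.2 - 0)/(1 - 0) = 0.088000

P(0.2) = 15×L_0(0.2) + 8×L_1(0.2) + 7×L_2(0.2) + 12×L_3(0.2)
P(0.2) = 7.520000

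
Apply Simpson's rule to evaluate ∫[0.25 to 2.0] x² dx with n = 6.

f(x) = x²
a = 0.25, b = 2.0, n = 6
h = (b - a)/n = 0.291667

Simpson's rule: (h/3)[f(x₀) + 4f(x₁) + 2f(x₂) + ... + f(xₙ)]

x_0 = 0.2500, f(x_0) = 0.062500, coefficient = 1
x_1 = 0.5417, f(x_1) = 0.293403, coefficient = 4
x_2 = 0.8333, f(x_2) = 0.694444, coefficient = 2
x_3 = 1.1250, f(x_3) = 1.265625, coefficient = 4
x_4 = 1.4167, f(x_4) = 2.006944, coefficient = 2
x_5 = 1.7083, f(x_5) = 2.918403, coefficient = 4
x_6 = 2.0000, f(x_6) = 4.000000, coefficient = 1

I ≈ (0.291667/3) × 27.375000 = 2.661458
Exact value: 2.661458
Error: 0.000000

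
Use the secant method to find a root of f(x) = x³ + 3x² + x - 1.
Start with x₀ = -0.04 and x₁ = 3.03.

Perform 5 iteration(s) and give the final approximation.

f(x) = x³ + 3x² + x - 1
x₀ = -0.04, x₁ = 3.03

Secant formula: x_{n+1} = x_n - f(x_n)(x_n - x_{n-1})/(f(x_n) - f(x_{n-1}))

Iteration 1:
  f(-0.040000) = -1.035264
  f(3.030000) = 57.390827
  x_2 = 3.030000 - 57.390827×(3.030000 - (-0.040000))/(57.390827 - (-1.035264))
       = 0.014398
Iteration 2:
  f(3.030000) = 57.390827
  f(0.014398) = -0.984977
  x_3 = 0.014398 - (-0.984977)×(0.014398 - 3.030000)/(-0.984977 - 57.390827)
       = 0.065280
Iteration 3:
  f(0.014398) = -0.984977
  f(0.065280) = -0.921657
  x_4 = 0.065280 - (-0.921657)×(0.065280 - 0.014398)/(-0.921657 - (-0.984977))
       = 0.805898
Iteration 4:
  f(0.065280) = -0.921657
  f(0.805898) = 2.277720
  x_5 = 0.805898 - 2.277720×(0.805898 - 0.065280)/(2.277720 - (-0.921657))
       = 0.278633
Iteration 5:
  f(0.805898) = 2.277720
  f(0.278633) = -0.466826
  x_6 = 0.278633 - (-0.466826)×(0.278633 - 0.805898)/(-0.466826 - 2.277720)
       = 0.368317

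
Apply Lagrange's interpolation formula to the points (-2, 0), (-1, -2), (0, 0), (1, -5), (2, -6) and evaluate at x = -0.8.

Lagrange interpolation formula:
P(x) = Σ yᵢ × Lᵢ(x)
where Lᵢ(x) = Π_{j≠i} (x - xⱼ)/(xᵢ - xⱼ)

L_0(-0.8) = (-0.8 - (-1))/(-2 - (-1)) × (-0.8 - 0)/(-2 - 0) × (-0.8 - 1)/(-2 - 1) × (-0.8 - 2)/(-2 - 2) = -0.033600
L_1(-0.8) = (-0.8 - (-2))/(-1 - (-2)) × (-0.8 - 0)/(-1 - 0) × (-0.8 - 1)/(-1 - 1) × (-0.8 - 2)/(-1 - 2) = 0.806400
L_2(-0.8) = (-0.8 - (-2))/(0 - (-2)) × (-0.8 - (-1))/(0 - (-1)) × (-0.8 - 1)/(0 - 1) × (-0.8 - 2)/(0 - 2) = 0.302400
L_3(-0.8) = (-0.8 - (-2))/(1 - (-2)) × (-0.8 - (-1))/(1 - (-1)) × (-0.8 - 0)/(1 - 0) × (-0.8 - 2)/(1 - 2) = -0.089600
L_4(-0.8) = (-0.8 - (-2))/(2 - (-2)) × (-0.8 - (-1))/(2 - (-1)) × (-0.8 - 0)/(2 - 0) × (-0.8 - 1)/(2 - 1) = 0.014400

P(-0.8) = 0×L_0(-0.8) + (-2)×L_1(-0.8) + 0×L_2(-0.8) + (-5)×L_3(-0.8) + (-6)×L_4(-0.8)
P(-0.8) = -1.251200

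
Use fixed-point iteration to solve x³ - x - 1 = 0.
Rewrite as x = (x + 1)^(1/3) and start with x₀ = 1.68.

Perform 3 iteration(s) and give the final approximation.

Equation: x³ - x - 1 = 0
Fixed-point form: x = (x + 1)^(1/3)
x₀ = 1.68

x_1 = g(1.680000) = 1.389030
x_2 = g(1.389030) = 1.336823
x_3 = g(1.336823) = 1.327013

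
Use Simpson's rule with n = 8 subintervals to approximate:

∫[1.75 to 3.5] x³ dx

f(x) = x³
a = 1.75, b = 3.5, n = 8
h = (b - a)/n = 0.218750

Simpson's rule: (h/3)[f(x₀) + 4f(x₁) + 2f(x₂) + ... + f(xₙ)]

x_0 = 1.7500, f(x_0) = 5.359375, coefficient = 1
x_1 = 1.9688, f(x_1) = 7.630829, coefficient = 4
x_2 = 2.1875, f(x_2) = 10.467529, coefficient = 2
x_3 = 2.4062, f(x_3) = 13.932281, coefficient = 4
x_4 = 2.6250, f(x_4) = 18.087891, coefficient = 2
x_5 = 2.8438, f(x_5) = 22.997162, coefficient = 4
x_6 = 3.0625, f(x_6) = 28.722900, coefficient = 2
x_7 = 3.2812, f(x_7) = 35.327911, coefficient = 4
x_8 = 3.5000, f(x_8) = 42.875000, coefficient = 1

I ≈ (0.218750/3) × 482.343750 = 35.170898
Exact value: 35.170898
Error: 0.000000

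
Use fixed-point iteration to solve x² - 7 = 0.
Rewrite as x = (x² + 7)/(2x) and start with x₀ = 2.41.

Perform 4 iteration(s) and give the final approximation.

Equation: x² - 7 = 0
Fixed-point form: x = (x² + 7)/(2x)
x₀ = 2.41

x_1 = g(2.410000) = 2.657282
x_2 = g(2.657282) = 2.645776
x_3 = g(2.645776) = 2.645751
x_4 = g(2.645751) = 2.645751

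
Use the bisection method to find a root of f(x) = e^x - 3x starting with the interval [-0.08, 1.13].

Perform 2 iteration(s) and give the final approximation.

f(x) = e^x - 3x
Initial interval: [-0.08, 1.13]

Iteration 1:
  c_1 = (-0.080000 + 1.130000)/2 = 0.525000
  f(c_1) = f(0.525000) = 0.115459
  f(a) × f(c) ≥ 0, new interval: [0.525000, 1.130000]
Iteration 2:
  c_2 = (0.525000 + 1.130000)/2 = 0.827500
  f(c_2) = f(0.827500) = -0.194907
  f(a) × f(c) < 0, new interval: [0.525000, 0.827500]

After 2 iteration(s), the approximation is c_2 = 0.827500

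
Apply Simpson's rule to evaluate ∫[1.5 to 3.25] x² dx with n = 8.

f(x) = x²
a = 1.5, b = 3.25, n = 8
h = (b - a)/n = 0.218750

Simpson's rule: (h/3)[f(x₀) + 4f(x₁) + 2f(x₂) + ... + f(xₙ)]

x_0 = 1.5000, f(x_0) = 2.250000, coefficient = 1
x_1 = 1.7188, f(x_1) = 2.954102, coefficient = 4
x_2 = 1.9375, f(x_2) = 3.753906, coefficient = 2
x_3 = 2.1562, f(x_3) = 4.649414, coefficient = 4
x_4 = 2.3750, f(x_4) = 5.640625, coefficient = 2
x_5 = 2.5938, f(x_5) = 6.727539, coefficient = 4
x_6 = 2.8125, f(x_6) = 7.910156, coefficient = 2
x_7 = 3.0312, f(x_7) = 9.188477, coefficient = 4
x_8 = 3.2500, f(x_8) = 10.562500, coefficient = 1

I ≈ (0.218750/3) × 141.500000 = 10.317708
Exact value: 10.317708
Error: 0.000000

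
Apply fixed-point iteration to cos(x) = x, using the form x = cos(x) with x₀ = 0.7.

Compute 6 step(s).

Equation: cos(x) = x
Fixed-point form: x = cos(x)
x₀ = 0.7

x_1 = g(0.700000) = 0.764842
x_2 = g(0.764842) = 0.721492
x_3 = g(0.721492) = 0.750821
x_4 = g(0.750821) = 0.731129
x_5 = g(0.731129) = 0.744421
x_6 = g(0.744421) = 0.735480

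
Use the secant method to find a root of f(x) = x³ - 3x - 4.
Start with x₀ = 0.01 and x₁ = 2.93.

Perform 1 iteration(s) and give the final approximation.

f(x) = x³ - 3x - 4
x₀ = 0.01, x₁ = 2.93

Secant formula: x_{n+1} = x_n - f(x_n)(x_n - x_{n-1})/(f(x_n) - f(x_{n-1}))

Iteration 1:
  f(0.010000) = -4.029999
  f(2.930000) = 12.363757
  x_2 = 2.930000 - 12.363757×(2.930000 - 0.010000)/(12.363757 - (-4.029999))
       = 0.727810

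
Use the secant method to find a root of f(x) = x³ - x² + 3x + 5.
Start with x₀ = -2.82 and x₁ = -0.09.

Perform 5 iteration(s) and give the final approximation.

f(x) = x³ - x² + 3x + 5
x₀ = -2.82, x₁ = -0.09

Secant formula: x_{n+1} = x_n - f(x_n)(x_n - x_{n-1})/(f(x_n) - f(x_{n-1}))

Iteration 1:
  f(-2.820000) = -33.838168
  f(-0.090000) = 4.721171
  x_2 = -0.090000 - 4.721171×(-0.090000 - (-2.820000))/(4.721171 - (-33.838168))
       = -0.424259
Iteration 2:
  f(-0.090000) = 4.721171
  f(-0.424259) = 3.470864
  x_3 = -0.424259 - 3.470864×(-0.424259 - (-0.090000))/(3.470864 - 4.721171)
       = -1.352164
Iteration 3:
  f(-0.424259) = 3.470864
  f(-1.352164) = -3.357063
  x_4 = -1.352164 - (-3.357063)×(-1.352164 - (-0.424259))/(-3.357063 - 3.470864)
       = -0.895944
Iteration 4:
  f(-1.352164) = -3.357063
  f(-0.895944) = 0.790264
  x_5 = -0.895944 - 0.790264×(-0.895944 - (-1.352164))/(0.790264 - (-3.357063))
       = -0.982876
Iteration 5:
  f(-0.895944) = 0.790264
  f(-0.982876) = 0.135827
  x_6 = -0.982876 - 0.135827×(-0.982876 - (-0.895944))/(0.135827 - 0.790264)
       = -1.000918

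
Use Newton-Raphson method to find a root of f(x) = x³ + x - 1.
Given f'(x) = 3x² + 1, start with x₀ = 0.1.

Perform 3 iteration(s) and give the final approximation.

f(x) = x³ + x - 1
f'(x) = 3x² + 1
x₀ = 0.1

Newton-Raphson formula: x_{n+1} = x_n - f(x_n)/f'(x_n)

Iteration 1:
  f(0.100000) = -0.899000
  f'(0.100000) = 1.030000
  x_1 = 0.100000 - (-0.899000)/1.030000 = 0.972816
Iteration 2:
  f(0.972816) = 0.893459
  f'(0.972816) = 3.839110
  x_2 = 0.972816 - 0.893459/3.839110 = 0.740090
Iteration 3:
  f(0.740090) = 0.145462
  f'(0.740090) = 2.643200
  x_3 = 0.740090 - 0.145462/2.643200 = 0.685058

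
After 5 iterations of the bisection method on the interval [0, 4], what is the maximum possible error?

Bisection error bound: |error| ≤ (b-a)/2^n
|error| ≤ (4 - 0)/2^5 = 4/2^5
|error| ≤ 0.1250000000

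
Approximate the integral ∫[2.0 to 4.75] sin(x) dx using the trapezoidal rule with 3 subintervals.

f(x) = sin(x)
a = 2.0, b = 4.75, n = 3
h = (b - a)/n = 0.916667

Trapezoidal rule: (h/2)[f(x₀) + 2f(x₁) + 2f(x₂) + ... + f(xₙ)]

x_0 = 2.0000, f(x_0) = 0.909297, coefficient = 1
x_1 = 2.9167, f(x_1) = 0.223034, coefficient = 2
x_2 = 3.8333, f(x_2) = -0.637879, coefficient = 2
x_3 = 4.7500, f(x_3) = -0.999293, coefficient = 1

I ≈ (0.916667/2) × -0.919684 = -0.421522
Exact value: -0.453749
Error: 0.032227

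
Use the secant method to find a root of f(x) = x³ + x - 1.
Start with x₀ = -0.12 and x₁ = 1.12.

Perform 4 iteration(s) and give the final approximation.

f(x) = x³ + x - 1
x₀ = -0.12, x₁ = 1.12

Secant formula: x_{n+1} = x_n - f(x_n)(x_n - x_{n-1})/(f(x_n) - f(x_{n-1}))

Iteration 1:
  f(-0.120000) = -1.121728
  f(1.120000) = 1.524928
  x_2 = 1.120000 - 1.524928×(1.120000 - (-0.120000))/(1.524928 - (-1.121728))
       = 0.405547
Iteration 2:
  f(1.120000) = 1.524928
  f(0.405547) = -0.527753
  x_3 = 0.405547 - (-0.527753)×(0.405547 - 1.120000)/(-0.527753 - 1.524928)
       = 0.589236
Iteration 3:
  f(0.405547) = -0.527753
  f(0.589236) = -0.206182
  x_4 = 0.589236 - (-0.206182)×(0.589236 - 0.405547)/(-0.206182 - (-0.527753))
       = 0.707012
Iteration 4:
  f(0.589236) = -0.206182
  f(0.707012) = 0.060423
  x_5 = 0.707012 - 0.060423×(0.707012 - 0.589236)/(0.060423 - (-0.206182))
       = 0.680319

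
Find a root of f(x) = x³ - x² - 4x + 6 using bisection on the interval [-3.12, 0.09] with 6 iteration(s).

f(x) = x³ - x² - 4x + 6
Initial interval: [-3.12, 0.09]

Iteration 1:
  c_1 = (-3.120000 + 0.090000)/2 = -1.515000
  f(c_1) = f(-1.515000) = 6.287509
  f(a) × f(c) < 0, new interval: [-3.120000, -1.515000]
Iteration 2:
  c_2 = (-3.120000 + (-1.515000))/2 = -2.317500
  f(c_2) = f(-2.317500) = -2.547650
  f(a) × f(c) ≥ 0, new interval: [-2.317500, -1.515000]
Iteration 3:
  c_3 = (-2.317500 + (-1.515000))/2 = -1.916250
  f(c_3) = f(-1.916250) = 2.956489
  f(a) × f(c) < 0, new interval: [-2.317500, -1.916250]
Iteration 4:
  c_4 = (-2.317500 + (-1.916250))/2 = -2.116875
  f(c_4) = f(-2.116875) = 0.500285
  f(a) × f(c) < 0, new interval: [-2.317500, -2.116875]
Iteration 5:
  c_5 = (-2.317500 + (-2.116875))/2 = -2.217187
  f(c_5) = f(-2.217187) = -0.946688
  f(a) × f(c) ≥ 0, new interval: [-2.217187, -2.116875]
Iteration 6:
  c_6 = (-2.217187 + (-2.116875))/2 = -2.167031
  f(c_6) = f(-2.167031) = -0.204331
  f(a) × f(c) ≥ 0, new interval: [-2.167031, -2.116875]

After 6 iteration(s), the approximation is c_6 = -2.167031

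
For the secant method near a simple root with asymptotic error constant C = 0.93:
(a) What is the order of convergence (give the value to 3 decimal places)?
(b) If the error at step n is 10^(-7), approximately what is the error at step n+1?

(a) Secant method has superlinear convergence with order φ = (1+√5)/2 ≈ 1.618.
    This means |e_{n+1}| ≈ C|e_n|^1.618.

(b) With |e_n| = 10^(-7) and C = 0.93:
    |e_{n+1}| ≈ 0.93 × (10^(-7))^1.618 = 0.93 × 10^(-11.33)

(a) ≈ 1.618 (golden ratio); (b) |e_{n+1}| ≈ 4.388e-12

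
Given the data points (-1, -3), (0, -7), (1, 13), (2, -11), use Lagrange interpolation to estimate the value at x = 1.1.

Lagrange interpolation formula:
P(x) = Σ yᵢ × Lᵢ(x)
where Lᵢ(x) = Π_{j≠i} (x - xⱼ)/(xᵢ - xⱼ)

L_0(1.1) = (1.1 - 0)/(-1 - 0) × (1.1 - 1)/(-1 - 1) × (1.1 - 2)/(-1 - 2) = 0.016500
L_1(1.1) = (1.1 - (-1))/(0 - (-1)) × (1.1 - 1)/(0 - 1) × (1.1 - 2)/(0 - 2) = -0.094500
L_2(1.1) = (1.1 - (-1))/(1 - (-1)) × (1.1 - 0)/(1 - 0) × (1.1 - 2)/(1 - 2) = 1.039500
L_3(1.1) = (1.1 - (-1))/(2 - (-1)) × (1.1 - 0)/(2 - 0) × (1.1 - 1)/(2 - 1) = 0.038500

P(1.1) = (-3)×L_0(1.1) + (-7)×L_1(1.1) + 13×L_2(1.1) + (-11)×L_3(1.1)
P(1.1) = 13.702000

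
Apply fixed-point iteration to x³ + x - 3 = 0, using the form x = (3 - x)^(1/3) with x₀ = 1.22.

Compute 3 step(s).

Equation: x³ + x - 3 = 0
Fixed-point form: x = (3 - x)^(1/3)
x₀ = 1.22

x_1 = g(1.220000) = 1.211918
x_2 = g(1.211918) = 1.213750
x_3 = g(1.213750) = 1.213335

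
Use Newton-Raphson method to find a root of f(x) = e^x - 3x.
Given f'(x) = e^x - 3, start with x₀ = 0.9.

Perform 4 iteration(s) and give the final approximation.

f(x) = e^x - 3x
f'(x) = e^x - 3
x₀ = 0.9

Newton-Raphson formula: x_{n+1} = x_n - f(x_n)/f'(x_n)

Iteration 1:
  f(0.900000) = -0.240397
  f'(0.900000) = -0.540397
  x_1 = 0.900000 - (-0.240397)/(-0.540397) = 0.455148
Iteration 2:
  f(0.455148) = 0.210963
  f'(0.455148) = -1.423594
  x_2 = 0.455148 - 0.210963/(-1.423594) = 0.603338
Iteration 3:
  f(0.603338) = 0.018197
  f'(0.603338) = -1.171788
  x_3 = 0.603338 - 0.018197/(-1.171788) = 0.618867
Iteration 4:
  f(0.618867) = 0.000222
  f'(0.618867) = -1.143176
  x_4 = 0.618867 - 0.000222/(-1.143176) = 0.619061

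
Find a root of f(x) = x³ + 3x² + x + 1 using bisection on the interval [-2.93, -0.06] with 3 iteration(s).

f(x) = x³ + 3x² + x + 1
Initial interval: [-2.93, -0.06]

Iteration 1:
  c_1 = (-2.930000 + (-0.060000))/2 = -1.495000
  f(c_1) = f(-1.495000) = 2.868713
  f(a) × f(c) < 0, new interval: [-2.930000, -1.495000]
Iteration 2:
  c_2 = (-2.930000 + (-1.495000))/2 = -2.212500
  f(c_2) = f(-2.212500) = 2.642436
  f(a) × f(c) < 0, new interval: [-2.930000, -2.212500]
Iteration 3:
  c_3 = (-2.930000 + (-2.212500))/2 = -2.571250
  f(c_3) = f(-2.571250) = 1.263356
  f(a) × f(c) < 0, new interval: [-2.930000, -2.571250]

After 3 iteration(s), the approximation is c_3 = -2.571250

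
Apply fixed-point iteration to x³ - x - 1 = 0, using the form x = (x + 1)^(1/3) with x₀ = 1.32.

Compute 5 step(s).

Equation: x³ - x - 1 = 0
Fixed-point form: x = (x + 1)^(1/3)
x₀ = 1.32

x_1 = g(1.320000) = 1.323821
x_2 = g(1.323821) = 1.324548
x_3 = g(1.324548) = 1.324686
x_4 = g(1.324686) = 1.324712
x_5 = g(1.324712) = 1.324717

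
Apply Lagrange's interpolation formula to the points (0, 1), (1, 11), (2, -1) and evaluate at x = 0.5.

Lagrange interpolation formula:
P(x) = Σ yᵢ × Lᵢ(x)
where Lᵢ(x) = Π_{j≠i} (x - xⱼ)/(xᵢ - xⱼ)

L_0(0.5) = (0.5 - 1)/(0 - 1) × (0.5 - 2)/(0 - 2) = 0.375000
L_1(0.5) = (0.5 - 0)/(1 - 0) × (0.5 - 2)/(1 - 2) = 0.750000
L_2(0.5) = (0.5 - 0)/(2 - 0) × (0.5 - 1)/(2 - 1) = -0.125000

P(0.5) = 1×L_0(0.5) + 11×L_1(0.5) + (-1)×L_2(0.5)
P(0.5) = 8.750000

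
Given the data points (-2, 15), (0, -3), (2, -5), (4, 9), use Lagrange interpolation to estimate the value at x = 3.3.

Lagrange interpolation formula:
P(x) = Σ yᵢ × Lᵢ(x)
where Lᵢ(x) = Π_{j≠i} (x - xⱼ)/(xᵢ - xⱼ)

L_0(3.3) = (3.3 - 0)/(-2 - 0) × (3.3 - 2)/(-2 - 2) × (3.3 - 4)/(-2 - 4) = 0.062563
L_1(3.3) = (3.3 - (-2))/(0 - (-2)) × (3.3 - 2)/(0 - 2) × (3.3 - 4)/(0 - 4) = -0.301438
L_2(3.3) = (3.3 - (-2))/(2 - (-2)) × (3.3 - 0)/(2 - 0) × (3.3 - 4)/(2 - 4) = 0.765188
L_3(3.3) = (3.3 - (-2))/(4 - (-2)) × (3.3 - 0)/(4 - 0) × (3.3 - 2)/(4 - 2) = 0.473687

P(3.3) = 15×L_0(3.3) + (-3)×L_1(3.3) + (-5)×L_2(3.3) + 9×L_3(3.3)
P(3.3) = 2.280000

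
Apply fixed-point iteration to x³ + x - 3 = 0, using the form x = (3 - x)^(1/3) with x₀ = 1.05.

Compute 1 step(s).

Equation: x³ + x - 3 = 0
Fixed-point form: x = (3 - x)^(1/3)
x₀ = 1.05

x_1 = g(1.050000) = 1.249333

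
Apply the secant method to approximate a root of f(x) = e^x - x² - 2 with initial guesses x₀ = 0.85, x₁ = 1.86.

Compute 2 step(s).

f(x) = e^x - x² - 2
x₀ = 0.85, x₁ = 1.86

Secant formula: x_{n+1} = x_n - f(x_n)(x_n - x_{n-1})/(f(x_n) - f(x_{n-1}))

Iteration 1:
  f(0.850000) = -0.382853
  f(1.860000) = 0.964137
  x_2 = 1.860000 - 0.964137×(1.860000 - 0.850000)/(0.964137 - (-0.382853))
       = 1.137071
Iteration 2:
  f(1.860000) = 0.964137
  f(1.137071) = -0.175307
  x_3 = 1.137071 - (-0.175307)×(1.137071 - 1.860000)/(-0.175307 - 0.964137)
       = 1.248296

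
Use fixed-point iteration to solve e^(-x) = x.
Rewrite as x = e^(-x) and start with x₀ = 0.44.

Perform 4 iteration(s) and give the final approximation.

Equation: e^(-x) = x
Fixed-point form: x = e^(-x)
x₀ = 0.44

x_1 = g(0.440000) = 0.644036
x_2 = g(0.644036) = 0.525168
x_3 = g(0.525168) = 0.591456
x_4 = g(0.591456) = 0.553521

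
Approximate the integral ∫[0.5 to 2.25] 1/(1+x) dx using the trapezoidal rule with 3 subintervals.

f(x) = 1/(1+x)
a = 0.5, b = 2.25, n = 3
h = (b - a)/n = 0.583333

Trapezoidal rule: (h/2)[f(x₀) + 2f(x₁) + 2f(x₂) + ... + f(xₙ)]

x_0 = 0.5000, f(x_0) = 0.666667, coefficient = 1
x_1 = 1.0833, f(x_1) = 0.480000, coefficient = 2
x_2 = 1.6667, f(x_2) = 0.375000, coefficient = 2
x_3 = 2.2500, f(x_3) = 0.307692, coefficient = 1

I ≈ (0.583333/2) × 2.684359 = 0.782938
Exact value: 0.773190
Error: 0.009748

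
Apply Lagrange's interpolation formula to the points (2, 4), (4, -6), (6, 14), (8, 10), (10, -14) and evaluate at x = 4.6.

Lagrange interpolation formula:
P(x) = Σ yᵢ × Lᵢ(x)
where Lᵢ(x) = Π_{j≠i} (x - xⱼ)/(xᵢ - xⱼ)

L_0(4.6) = (4.6 - 4)/(2 - 4) × (4.6 - 6)/(2 - 6) × (4.6 - 8)/(2 - 8) × (4.6 - 10)/(2 - 10) = -0.040162
L_1(4.6) = (4.6 - 2)/(4 - 2) × (4.6 - 6)/(4 - 6) × (4.6 - 8)/(4 - 8) × (4.6 - 10)/(4 - 10) = 0.696150
L_2(4.6) = (4.6 - 2)/(6 - 2) × (4.6 - 4)/(6 - 4) × (4.6 - 8)/(6 - 8) × (4.6 - 10)/(6 - 10) = 0.447525
L_3(4.6) = (4.6 - 2)/(8 - 2) × (4.6 - 4)/(8 - 4) × (4.6 - 6)/(8 - 6) × (4.6 - 10)/(8 - 10) = -0.122850
L_4(4.6) = (4.6 - 2)/(10 - 2) × (4.6 - 4)/(10 - 4) × (4.6 - 6)/(10 - 6) × (4.6 - 8)/(10 - 8) = 0.019337

P(4.6) = 4×L_0(4.6) + (-6)×L_1(4.6) + 14×L_2(4.6) + 10×L_3(4.6) + (-14)×L_4(4.6)
P(4.6) = 0.428575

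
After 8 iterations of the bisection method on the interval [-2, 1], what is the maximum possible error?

Bisection error bound: |error| ≤ (b-a)/2^n
|error| ≤ (1 - (-2))/2^8 = 3/2^8
|error| ≤ 0.0117187500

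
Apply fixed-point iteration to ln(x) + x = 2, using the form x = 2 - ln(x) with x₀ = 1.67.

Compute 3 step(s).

Equation: ln(x) + x = 2
Fixed-point form: x = 2 - ln(x)
x₀ = 1.67

x_1 = g(1.670000) = 1.487176
x_2 = g(1.487176) = 1.603121
x_3 = g(1.603121) = 1.528048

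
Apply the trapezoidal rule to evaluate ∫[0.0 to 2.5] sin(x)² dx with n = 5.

f(x) = sin(x)²
a = 0.0, b = 2.5, n = 5
h = (b - a)/n = 0.500000

Trapezoidal rule: (h/2)[f(x₀) + 2f(x₁) + 2f(x₂) + ... + f(xₙ)]

x_0 = 0.0000, f(x_0) = 0.000000, coefficient = 1
x_1 = 0.5000, f(x_1) = 0.229849, coefficient = 2
x_2 = 1.0000, f(x_2) = 0.708073, coefficient = 2
x_3 = 1.5000, f(x_3) = 0.994996, coefficient = 2
x_4 = 2.0000, f(x_4) = 0.826822, coefficient = 2
x_5 = 2.5000, f(x_5) = 0.358169, coefficient = 1

I ≈ (0.500000/2) × 5.877650 = 1.469412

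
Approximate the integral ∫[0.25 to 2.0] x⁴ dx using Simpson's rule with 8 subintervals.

f(x) = x⁴
a = 0.25, b = 2.0, n = 8
h = (b - a)/n = 0.218750

Simpson's rule: (h/3)[f(x₀) + 4f(x₁) + 2f(x₂) + ... + f(xₙ)]

x_0 = 0.2500, f(x_0) = 0.003906, coefficient = 1
x_1 = 0.4688, f(x_1) = 0.048280, coefficient = 4
x_2 = 0.6875, f(x_2) = 0.223404, coefficient = 2
x_3 = 0.9062, f(x_3) = 0.674516, coefficient = 4
x_4 = 1.1250, f(x_4) = 1.601807, coefficient = 2
x_5 = 1.3438, f(x_5) = 3.260423, coefficient = 4
x_6 = 1.5625, f(x_6) = 5.960464, coefficient = 2
x_7 = 1.7812, f(x_7) = 10.066987, coefficient = 4
x_8 = 2.0000, f(x_8) = 16.000000, coefficient = 1

I ≈ (0.218750/3) × 87.776077 = 6.400339
Exact value: 6.399805
Error: 0.000534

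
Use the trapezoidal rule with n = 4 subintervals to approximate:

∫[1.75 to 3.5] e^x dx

f(x) = e^x
a = 1.75, b = 3.5, n = 4
h = (b - a)/n = 0.437500

Trapezoidal rule: (h/2)[f(x₀) + 2f(x₁) + 2f(x₂) + ... + f(xₙ)]

x_0 = 1.7500, f(x_0) = 5.754603, coefficient = 1
x_1 = 2.1875, f(x_1) = 8.912903, coefficient = 2
x_2 = 2.6250, f(x_2) = 13.804574, coefficient = 2
x_3 = 3.0625, f(x_3) = 21.380943, coefficient = 2
x_4 = 3.5000, f(x_4) = 33.115452, coefficient = 1

I ≈ (0.437500/2) × 127.066894 = 27.795883
Exact value: 27.360849
Error: 0.435034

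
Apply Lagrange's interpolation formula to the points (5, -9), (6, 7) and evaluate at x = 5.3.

Lagrange interpolation formula:
P(x) = Σ yᵢ × Lᵢ(x)
where Lᵢ(x) = Π_{j≠i} (x - xⱼ)/(xᵢ - xⱼ)

L_0(5.3) = (5.3 - 6)/(5 - 6) = 0.700000
L_1(5.3) = (5.3 - 5)/(6 - 5) = 0.300000

P(5.3) = (-9)×L_0(5.3) + 7×L_1(5.3)
P(5.3) = -4.200000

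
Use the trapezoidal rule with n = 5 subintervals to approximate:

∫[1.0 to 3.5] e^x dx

f(x) = e^x
a = 1.0, b = 3.5, n = 5
h = (b - a)/n = 0.500000

Trapezoidal rule: (h/2)[f(x₀) + 2f(x₁) + 2f(x₂) + ... + f(xₙ)]

x_0 = 1.0000, f(x_0) = 2.718282, coefficient = 1
x_1 = 1.5000, f(x_1) = 4.481689, coefficient = 2
x_2 = 2.0000, f(x_2) = 7.389056, coefficient = 2
x_3 = 2.5000, f(x_3) = 12.182494, coefficient = 2
x_4 = 3.0000, f(x_4) = 20.085537, coefficient = 2
x_5 = 3.5000, f(x_5) = 33.115452, coefficient = 1

I ≈ (0.500000/2) × 124.111286 = 31.027821
Exact value: 30.397170
Error: 0.630651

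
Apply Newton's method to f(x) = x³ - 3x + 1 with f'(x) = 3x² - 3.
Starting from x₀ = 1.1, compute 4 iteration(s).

f(x) = x³ - 3x + 1
f'(x) = 3x² - 3
x₀ = 1.1

Newton-Raphson formula: x_{n+1} = x_n - f(x_n)/f'(x_n)

Iteration 1:
  f(1.100000) = -0.969000
  f'(1.100000) = 0.630000
  x_1 = 1.100000 - (-0.969000)/0.630000 = 2.638095
Iteration 2:
  f(2.638095) = 11.445661
  f'(2.638095) = 17.878639
  x_2 = 2.638095 - 11.445661/17.878639 = 1.997909
Iteration 3:
  f(1.997909) = 2.981206
  f'(1.997909) = 8.974920
  x_3 = 1.997909 - 2.981206/8.974920 = 1.665738
Iteration 4:
  f(1.665738) = 0.624682
  f'(1.665738) = 5.324050
  x_4 = 1.665738 - 0.624682/5.324050 = 1.548406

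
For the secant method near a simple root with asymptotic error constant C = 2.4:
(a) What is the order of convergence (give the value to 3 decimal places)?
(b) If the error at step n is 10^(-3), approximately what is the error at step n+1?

(a) Secant method has superlinear convergence with order φ = (1+√5)/2 ≈ 1.618.
    This means |e_{n+1}| ≈ C|e_n|^1.618.

(b) With |e_n| = 10^(-3) and C = 2.4:
    |e_{n+1}| ≈ 2.4 × (10^(-3))^1.618 = 2.4 × 10^(-4.85)

(a) ≈ 1.618 (golden ratio); (b) |e_{n+1}| ≈ 3.358e-05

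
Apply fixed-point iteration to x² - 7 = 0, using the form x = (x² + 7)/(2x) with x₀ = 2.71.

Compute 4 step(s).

Equation: x² - 7 = 0
Fixed-point form: x = (x² + 7)/(2x)
x₀ = 2.71

x_1 = g(2.710000) = 2.646513
x_2 = g(2.646513) = 2.645751
x_3 = g(2.645751) = 2.645751
x_4 = g(2.645751) = 2.645751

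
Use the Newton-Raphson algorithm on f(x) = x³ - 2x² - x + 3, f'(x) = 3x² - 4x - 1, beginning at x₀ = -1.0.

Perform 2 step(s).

f(x) = x³ - 2x² - x + 3
f'(x) = 3x² - 4x - 1
x₀ = -1.0

Newton-Raphson formula: x_{n+1} = x_n - f(x_n)/f'(x_n)

Iteration 1:
  f(-1.000000) = 1.000000
  f'(-1.000000) = 6.000000
  x_1 = -1.000000 - 1.000000/6.000000 = -1.166667
Iteration 2:
  f(-1.166667) = -0.143519
  f'(-1.166667) = 7.750000
  x_2 = -1.166667 - (-0.143519)/7.750000 = -1.148148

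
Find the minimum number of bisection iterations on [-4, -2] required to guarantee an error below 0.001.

We need (b-a)/2^n ≤ 0.001
(-2 - (-4))/2^n ≤ 0.001
2/2^n ≤ 0.001
2^n ≥ 2000
n ≥ log₂(2000) = 10.97
n ≥ 11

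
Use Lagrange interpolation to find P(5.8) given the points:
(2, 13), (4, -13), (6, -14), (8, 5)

Lagrange interpolation formula:
P(x) = Σ yᵢ × Lᵢ(x)
where Lᵢ(x) = Π_{j≠i} (x - xⱼ)/(xᵢ - xⱼ)

L_0(5.8) = (5.8 - 4)/(2 - 4) × (5.8 - 6)/(2 - 6) × (5.8 - 8)/(2 - 8) = -0.016500
L_1(5.8) = (5.8 - 2)/(4 - 2) × (5.8 - 6)/(4 - 6) × (5.8 - 8)/(4 - 8) = 0.104500
L_2(5.8) = (5.8 - 2)/(6 - 2) × (5.8 - 4)/(6 - 4) × (5.8 - 8)/(6 - 8) = 0.940500
L_3(5.8) = (5.8 - 2)/(8 - 2) × (5.8 - 4)/(8 - 4) × (5.8 - 6)/(8 - 6) = -0.028500

P(5.8) = 13×L_0(5.8) + (-13)×L_1(5.8) + (-14)×L_2(5.8) + 5×L_3(5.8)
P(5.8) = -14.882500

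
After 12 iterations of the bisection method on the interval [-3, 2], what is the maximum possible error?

Bisection error bound: |error| ≤ (b-a)/2^n
|error| ≤ (2 - (-3))/2^12 = 5/2^12
|error| ≤ 0.0012207031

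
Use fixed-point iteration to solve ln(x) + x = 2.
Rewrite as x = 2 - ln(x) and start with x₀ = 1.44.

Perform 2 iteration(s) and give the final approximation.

Equation: ln(x) + x = 2
Fixed-point form: x = 2 - ln(x)
x₀ = 1.44

x_1 = g(1.440000) = 1.635357
x_2 = g(1.635357) = 1.508139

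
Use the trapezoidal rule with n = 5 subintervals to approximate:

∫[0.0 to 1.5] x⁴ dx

f(x) = x⁴
a = 0.0, b = 1.5, n = 5
h = (b - a)/n = 0.300000

Trapezoidal rule: (h/2)[f(x₀) + 2f(x₁) + 2f(x₂) + ... + f(xₙ)]

x_0 = 0.0000, f(x_0) = 0.000000, coefficient = 1
x_1 = 0.3000, f(x_1) = 0.008100, coefficient = 2
x_2 = 0.6000, f(x_2) = 0.129600, coefficient = 2
x_3 = 0.9000, f(x_3) = 0.656100, coefficient = 2
x_4 = 1.2000, f(x_4) = 2.073600, coefficient = 2
x_5 = 1.5000, f(x_5) = 5.062500, coefficient = 1

I ≈ (0.300000/2) × 10.797300 = 1.619595
Exact value: 1.518750
Error: 0.100845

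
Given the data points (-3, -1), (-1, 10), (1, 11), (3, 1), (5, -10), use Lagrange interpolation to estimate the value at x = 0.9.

Lagrange interpolation formula:
P(x) = Σ yᵢ × Lᵢ(x)
where Lᵢ(x) = Π_{j≠i} (x - xⱼ)/(xᵢ - xⱼ)

L_0(0.9) = (0.9 - (-1))/(-3 - (-1)) × (0.9 - 1)/(-3 - 1) × (0.9 - 3)/(-3 - 3) × (0.9 - 5)/(-3 - 5) = -0.004260
L_1(0.9) = (0.9 - (-3))/(-1 - (-3)) × (0.9 - 1)/(-1 - 1) × (0.9 - 3)/(-1 - 3) × (0.9 - 5)/(-1 - 5) = 0.034978
L_2(0.9) = (0.9 - (-3))/(1 - (-3)) × (0.9 - (-1))/(1 - (-1)) × (0.9 - 3)/(1 - 3) × (0.9 - 5)/(1 - 5) = 0.996877
L_3(0.9) = (0.9 - (-3))/(3 - (-3)) × (0.9 - (-1))/(3 - (-1)) × (0.9 - 1)/(3 - 1) × (0.9 - 5)/(3 - 5) = -0.031647
L_4(0.9) = (0.9 - (-3))/(5 - (-3)) × (0.9 - (-1))/(5 - (-1)) × (0.9 - 1)/(5 - 1) × (0.9 - 3)/(5 - 3) = 0.004052

P(0.9) = (-1)×L_0(0.9) + 10×L_1(0.9) + 11×L_2(0.9) + 1×L_3(0.9) + (-10)×L_4(0.9)
P(0.9) = 11.247513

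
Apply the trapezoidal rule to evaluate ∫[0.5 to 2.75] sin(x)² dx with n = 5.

f(x) = sin(x)²
a = 0.5, b = 2.75, n = 5
h = (b - a)/n = 0.450000

Trapezoidal rule: (h/2)[f(x₀) + 2f(x₁) + 2f(x₂) + ... + f(xₙ)]

x_0 = 0.5000, f(x_0) = 0.229849, coefficient = 1
x_1 = 0.9500, f(x_1) = 0.661645, coefficient = 2
x_2 = 1.4000, f(x_2) = 0.971111, coefficient = 2
x_3 = 1.8500, f(x_3) = 0.924050, coefficient = 2
x_4 = 2.3000, f(x_4) = 0.556076, coefficient = 2
x_5 = 2.7500, f(x_5) = 0.145665, coefficient = 1

I ≈ (0.450000/2) × 6.601278 = 1.485288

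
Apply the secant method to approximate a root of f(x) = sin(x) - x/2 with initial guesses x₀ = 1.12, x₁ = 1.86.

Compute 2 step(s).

f(x) = sin(x) - x/2
x₀ = 1.12, x₁ = 1.86

Secant formula: x_{n+1} = x_n - f(x_n)(x_n - x_{n-1})/(f(x_n) - f(x_{n-1}))

Iteration 1:
  f(1.120000) = 0.340100
  f(1.860000) = 0.028471
  x_2 = 1.860000 - 0.028471×(1.860000 - 1.120000)/(0.028471 - 0.340100)
       = 1.927608
Iteration 2:
  f(1.860000) = 0.028471
  f(1.927608) = -0.026789
  x_3 = 1.927608 - (-0.026789)×(1.927608 - 1.860000)/(-0.026789 - 0.028471)
       = 1.894833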